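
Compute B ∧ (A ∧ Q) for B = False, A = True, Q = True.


B = False, A = True, Q = True
Step 1: A ∧ Q = True AND True = True
Step 2: B ∧ True = False AND True = False
AND is true only when ALL operands are true.

False


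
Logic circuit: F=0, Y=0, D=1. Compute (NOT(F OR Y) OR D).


F OR Y = 0
NOT(0) = 1
1 OR 1 = 1

1


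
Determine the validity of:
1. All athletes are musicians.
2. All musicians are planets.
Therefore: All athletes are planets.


Premise 1: All athletes are musicians.
Premise 2: All musicians are planets.
Conclusion: All athletes are planets.
Barbara syllogism (AAA-1): All A are B, All B are C → All A are C.
Middle term (musicians) distributed in premise 2.

Valid


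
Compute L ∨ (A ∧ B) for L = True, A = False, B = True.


L = True, A = False, B = True
Step 1: A ∧ B = False AND True = False
Step 2: L ∨ False = True OR False = True
AND evaluated first (higher precedence); then OR applied.

True


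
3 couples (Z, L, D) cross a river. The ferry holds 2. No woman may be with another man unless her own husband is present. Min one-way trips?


Label couples Z, L, D (H = husband, W = wife).
Counting alone: 6 people, the ferry carries 2 and someone must bring it back, so each round trip nets at most +1 on the far side until the last crossing → at least 9 trips. The jealousy constraint makes 9 impossible; the shortest valid schedule has 11:
1. WZ+WL →  (far: WZ,WL; near: HZ,HL,HD,WD)
2. WZ ←       (far: WL; near: HZ,HL,HD,WZ,WD)
3. WZ+WD →  (far: WZ,WL,WD; near: HZ,HL,HD)
4. WZ ←       (far: WL,WD; near: HZ,HL,HD,WZ)
5. HL+HD →  (far: HL,WL,HD,WD; near: HZ,WZ)
6. HL+WL ←  (far: HD,WD; near: HZ,WZ,HL,WL)
7. HZ+HL →  (far: HZ,HL,HD,WD; near: WZ,WL)
8. WD ←       (far: HZ,HL,HD; near: WZ,WL,WD)
9. WZ+WL →  (far: HZ,WZ,HL,WL,HD; near: WD)
10. HD ←      (far: HZ,WZ,HL,WL; near: HD,WD)
11. HD+WD → (far: all six; near: empty)
In every state each wife is either with her husband or with no other man.
Minimum trips = 11

11


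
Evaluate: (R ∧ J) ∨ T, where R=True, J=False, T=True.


R = True, J = False, T = True
Expression: (R ∧ J) ∨ T
Step 1: R ∧ J = True AND False = False
Step 2: (False) ∨ T = False OR True = True

True


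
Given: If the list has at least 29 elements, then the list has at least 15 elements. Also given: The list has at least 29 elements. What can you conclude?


Modus ponens: P → Q, P ⊢ Q
P: the list has at least 29 elements
Q: the list has at least 15 elements
We have P → Q and P is true.
By modus ponens, Q must be true.

The list has at least 15 elements


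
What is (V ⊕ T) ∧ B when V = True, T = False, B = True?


V = True, T = False, B = True
Step 1: V ⊕ T = True XOR False = True
Step 2: True ∧ B = True AND True = True
XOR true when exactly one of V,T is true; then AND with B.

True


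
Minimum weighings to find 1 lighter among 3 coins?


Each weighing has 3 outcomes (left heavy / balance / right heavy), so k weighings distinguish at most 3^k cases; splitting into three near-equal groups achieves this.
Need 3^k ≥ 3: 3^0 = 1 < 3 ≤ 3^1 = 3
k = ⌈log₃(3)⌉ = 1

1


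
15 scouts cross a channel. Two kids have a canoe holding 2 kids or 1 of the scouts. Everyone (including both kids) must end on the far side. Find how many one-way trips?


Per crossing of one of the scouts: kids→, one←, one of the scouts→, one← = 4 trips
15 × 4 = 60, + 1 final kids→ = 61
Minimum trips = 61

61


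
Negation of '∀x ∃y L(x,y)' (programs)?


Original: ∀x ∃y L(x,y)
Rule: ¬∀→∃, ¬∃→∀, negate predicate.
Negation: ∃x ∀y ¬L(x,y)

∃x ∀y ¬L(x,y)


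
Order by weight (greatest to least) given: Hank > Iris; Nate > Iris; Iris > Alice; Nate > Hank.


Constraints: Hank > Iris; Nate > Iris; Iris > Alice; Nate > Hank
Method: at each step, the next-highest is the one remaining person who never appears on the smaller side of a constraint between remaining people.
  Step 1: remaining {Alice, Nate, Iris, Hank}; on the smaller side: {Alice, Iris, Hank} → Nate is next (Nate > Iris; Nate > Hank).
  Step 2: remaining {Alice, Iris, Hank}; on the smaller side: {Alice, Iris} → Hank is next (Hank > Iris).
  Step 3: remaining {Alice, Iris}; on the smaller side: {Alice} → Iris is next (Iris > Alice).
  Step 4: only Alice remains → lowest.
Final ranking (highest to lowest):

Nate > Hank > Iris > Alice


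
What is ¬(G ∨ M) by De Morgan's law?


De Morgan's law: ¬(P ∨ Q) ≡ ¬P ∧ ¬Q
¬(G ∨ M) = ¬G ∧ ¬M

¬G ∧ ¬M


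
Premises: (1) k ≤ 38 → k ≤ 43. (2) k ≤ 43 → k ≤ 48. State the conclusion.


Hypothetical syllogism: P → Q, Q → R ⊢ P → R
Premise 1: k ≤ 38 → k ≤ 43
Premise 2: k ≤ 43 → k ≤ 48
Chain the implications: the middle term (k ≤ 43) links the two.
Conclusion: If k ≤ 38, then k ≤ 48.

If k ≤ 38, then k ≤ 48.


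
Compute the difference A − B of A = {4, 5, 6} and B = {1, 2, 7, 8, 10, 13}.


A = {4, 5, 6}
B = {1, 2, 7, 8, 10, 13}
Operation: difference A − B
In A but not B: 4, 5, 6

{4, 5, 6}


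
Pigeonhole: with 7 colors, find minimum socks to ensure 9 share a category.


Pigeonhole: to guarantee k in one of n categories, need (k-1)×n + 1.
k = 9, n = 7
Minimum = (9-1) × 7 + 1 = 8 × 7 + 1

57


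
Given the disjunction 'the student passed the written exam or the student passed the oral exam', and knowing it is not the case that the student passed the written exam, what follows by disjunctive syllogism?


Disjunctive syllogism: P ∨ Q, ¬P ⊢ Q
Disjunction: the student passed the written exam ∨ the student passed the oral exam
We know it is not the case that the student passed the written exam.
By disjunctive syllogism, the other disjunct must be true.

The student passed the oral exam


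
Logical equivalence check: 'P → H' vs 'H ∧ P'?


Expression 1: P → H
Expression 2: H ∧ P
Truth table (P H | Expr1 Expr2):
  T T |   T     T
  T F |   F     F
  F T |   T     F   ← differ
  F F |   T     F   ← differ
Counterexample: P=F, H=T gives Expr1 = T but Expr2 = F, so the expressions are NOT logically equivalent.

No


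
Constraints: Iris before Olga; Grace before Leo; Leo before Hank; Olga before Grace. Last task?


Constraints: Iris before Olga; Grace before Leo; Leo before Hank; Olga before Grace
The last task can have nothing scheduled after it, so it must never appear on the left of a 'before'.
Tasks appearing before some other task: Iris, Grace, Leo, Olga.
The only task not in that list is Hank → it is last.

Hank


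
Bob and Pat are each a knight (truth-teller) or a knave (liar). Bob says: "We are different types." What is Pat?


Bob says: "We are different types."
Case 1: Bob is a Knight (truth-teller)
  Statement is true → they ARE different → Pat is a Knave
Case 2: Bob is a Knave (liar)
  Statement is false → they are NOT different → Pat is a Knave
In both cases, Pat is a Knave.

Knave


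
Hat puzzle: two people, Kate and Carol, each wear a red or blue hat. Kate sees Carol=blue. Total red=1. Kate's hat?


Total red = 1, Carol = blue
Red accounted for: 0
Remaining for Kate: 1
Kate's hat is red.

red


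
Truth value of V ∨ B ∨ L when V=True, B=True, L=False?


V = True, B = True, L = False
Expression: V ∨ B ∨ L
Step 1: V ∨ B = True OR True = True
Step 2: (True) ∨ L = True OR False = True

True


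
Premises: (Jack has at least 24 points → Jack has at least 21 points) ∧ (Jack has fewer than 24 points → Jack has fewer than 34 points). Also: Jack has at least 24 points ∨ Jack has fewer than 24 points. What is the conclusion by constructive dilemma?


Constructive dilemma: (P → Q) ∧ (R → S), P ∨ R ⊢ Q ∨ S
Premise 1: Jack has at least 24 points → Jack has at least 21 points
Premise 2: Jack has fewer than 24 points → Jack has fewer than 34 points
Premise 3: Jack has at least 24 points ∨ Jack has fewer than 24 points
Case 1: Assuming Jack has at least 24 points, then by Premise 1, Jack has at least 21 points.
Case 2: Assuming Jack has fewer than 24 points, then by Premise 2, Jack has fewer than 34 points.
Since one of Jack has at least 24 points or Jack has fewer than 24 points must hold, we get Jack has at least 21 points or Jack has fewer than 34 points.

Jack has at least 21 points or Jack has fewer than 34 points.


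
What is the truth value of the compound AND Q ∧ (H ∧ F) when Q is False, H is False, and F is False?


Q = False, H = False, F = False
Step 1: H ∧ F = False AND False = False
Step 2: Q ∧ False = False AND False = False
AND is true only when ALL operands are true.

False


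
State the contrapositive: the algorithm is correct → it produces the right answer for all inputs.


Original: If the algorithm is correct, then it produces the right answer for all inputs
Contrapositive: If ¬Q, then ¬P
Negate Q: not (it produces the right answer for all inputs)
Negate P: not (the algorithm is correct)

If not (it produces the right answer for all inputs), then not (the algorithm is correct).


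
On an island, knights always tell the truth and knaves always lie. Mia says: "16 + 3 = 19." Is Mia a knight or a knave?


Statement: "16 + 3 = 19."
Actual: 16 + 3 = 19
Claimed: 19
Statement is TRUE → Mia tells the truth → Knight

Knight


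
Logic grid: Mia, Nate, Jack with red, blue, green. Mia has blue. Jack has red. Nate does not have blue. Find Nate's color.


From clues:
  Jack → red
  Mia → blue
By elimination, Nate gets the remaining.

green


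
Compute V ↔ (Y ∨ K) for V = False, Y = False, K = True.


V = False, Y = False, K = True
Step 1: Y ∨ K = False OR True = True
Step 2: V ↔ (True): true when both sides have same truth value.
Result: False ↔ True = False

False


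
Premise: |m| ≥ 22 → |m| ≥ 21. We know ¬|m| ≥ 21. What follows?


Modus tollens: P → Q, ¬Q ⊢ ¬P
P: |m| ≥ 22
Q: |m| ≥ 21
We have P → Q and Q is false.
By modus tollens, P must be false.

It is not the case that |m| ≥ 22


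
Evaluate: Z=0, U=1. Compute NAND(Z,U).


Z AND U = 0
NOT(0) = 1

1


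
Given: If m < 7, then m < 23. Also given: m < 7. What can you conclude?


Modus ponens: P → Q, P ⊢ Q
P: m < 7
Q: m < 23
We have P → Q and P is true.
By modus ponens, Q must be true.

m < 23


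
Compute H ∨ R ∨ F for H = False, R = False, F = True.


H = False, R = False, F = True
Step 1: H ∨ R = False OR False = False
Step 2: False ∨ F = False OR True = True
OR is true when at least one operand is true.

True


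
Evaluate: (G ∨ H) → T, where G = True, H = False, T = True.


G = True, H = False, T = True
Step 1: G ∨ H = True OR False = True
Step 2: (True) → T: false only when antecedent=True and T=False.
Result: True

True


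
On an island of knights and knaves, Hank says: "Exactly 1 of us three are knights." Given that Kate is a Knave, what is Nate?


Hank claims exactly 1 knights among Hank, Kate, Nate.
Given: Kate is a Knave.

Case 1: Hank is a Knight (tells truth)
  Then exactly 1 of the three are knights.
  Counting Hank, Kate: 1 knight(s) so far. Need 0 more → Nate = Knave.
Case 2: Hank is a Knave (lies)
  Then the count is NOT 1.
  If Nate = Knight, count = 1 = 1 → claim would be true, contradicts lie.
  If Nate = Knave, count = 0 ≠ 1 → lie confirmed ✓

Nate is a Knave.

Knave


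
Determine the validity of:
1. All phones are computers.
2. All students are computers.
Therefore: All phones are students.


Premise 1: All phones are computers.
Premise 2: All students are computers.
Conclusion: All phones are students.
Fallacy: undistributed middle. computers is predicate in both.
Counterexample: phones and students could be disjoint subsets of computers.

Invalid


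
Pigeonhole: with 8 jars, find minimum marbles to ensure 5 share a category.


Pigeonhole: to guarantee k in one of n categories, need (k-1)×n + 1.
k = 5, n = 8
Minimum = (5-1) × 8 + 1 = 4 × 8 + 1

33


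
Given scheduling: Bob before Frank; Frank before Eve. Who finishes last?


Constraints: Bob before Frank; Frank before Eve
The last task can have nothing scheduled after it, so it must never appear on the left of a 'before'.
Tasks appearing before some other task: Bob, Frank.
The only task not in that list is Eve → it is last.

Eve


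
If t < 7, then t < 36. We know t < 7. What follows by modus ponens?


Modus ponens: P → Q, P ⊢ Q
P: t < 7
Q: t < 36
We have P → Q and P is true.
By modus ponens, Q must be true.

t < 36


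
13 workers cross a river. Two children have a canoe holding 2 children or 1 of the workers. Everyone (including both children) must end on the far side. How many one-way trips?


Per crossing of one of the workers: children→, one←, one of the workers→, one← = 4 trips
13 × 4 = 52, + 1 final children→ = 53
Minimum trips = 53

53


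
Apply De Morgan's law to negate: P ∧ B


De Morgan's law: ¬(P ∧ Q) ≡ ¬P ∨ ¬Q
¬(P ∧ B) = ¬P ∨ ¬B

¬P ∨ ¬B


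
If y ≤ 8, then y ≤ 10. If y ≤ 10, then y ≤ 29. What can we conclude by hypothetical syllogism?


Hypothetical syllogism: P → Q, Q → R ⊢ P → R
Premise 1: y ≤ 8 → y ≤ 10
Premise 2: y ≤ 10 → y ≤ 29
Chain the implications: the middle term (y ≤ 10) links the two.
Conclusion: If y ≤ 8, then y ≤ 29.

If y ≤ 8, then y ≤ 29.


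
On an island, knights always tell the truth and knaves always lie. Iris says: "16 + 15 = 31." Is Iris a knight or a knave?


Statement: "16 + 15 = 31."
Actual: 16 + 15 = 31
Claimed: 31
Statement is TRUE → Iris tells the truth → Knight

Knight


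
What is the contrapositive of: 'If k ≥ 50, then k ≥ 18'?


Original: If k ≥ 50, then k ≥ 18
Contrapositive: If ¬Q, then ¬P
Negate Q: not (k ≥ 18)
Negate P: not (k ≥ 50)

If not (k ≥ 18), then not (k ≥ 50).


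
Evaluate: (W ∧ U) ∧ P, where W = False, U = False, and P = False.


W = False, U = False, P = False
Step 1: W ∧ U = False AND False = False
Step 2: False ∧ P = False AND False = False
AND is true only when ALL operands are true.

False


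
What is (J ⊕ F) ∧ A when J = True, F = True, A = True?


J = True, F = True, A = True
Step 1: J ⊕ F = True XOR True = False
Step 2: False ∧ A = False AND True = False
XOR true when exactly one of J,F is true; then AND with A.

False


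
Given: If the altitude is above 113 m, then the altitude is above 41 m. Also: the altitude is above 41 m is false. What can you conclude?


Modus tollens: P → Q, ¬Q ⊢ ¬P
P: the altitude is above 113 m
Q: the altitude is above 41 m
We have P → Q and Q is false.
By modus tollens, P must be false.

It is not the case that the altitude is above 113 m


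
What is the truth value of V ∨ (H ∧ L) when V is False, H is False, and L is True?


V = False, H = False, L = True
Step 1: H ∧ L = False AND True = False
Step 2: V ∨ False = False OR False = False
AND evaluated first (higher precedence); then OR applied.

False


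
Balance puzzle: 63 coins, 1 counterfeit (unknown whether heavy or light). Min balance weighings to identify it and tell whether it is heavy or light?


Let n = 63. 126 possibilities (n coins × lighter/heavier); each weighing has 3 outcomes.
Bound for k weighings: say the first weighing puts j coins on each pan. If it tips, the 2j weighed coins remain suspects (each with a known direction) and k-1 weighings give 3^(k-1) outcomes; 3^(k-1) is odd, so 2j ≤ 3^(k-1) - 1. If it balances, the n - 2j unweighed coins remain with direction unknown: 2(n - 2j) ≤ 3^(k-1) - 1 by the same parity argument. Adding, n ≤ (3^(k-1) - 1) + (3^(k-1) - 1)/2 = (3^k - 3)/2, and the classical three-group strategy achieves this (3 coins in 2 weighings, 12 in 3, 39 in 4, 120 in 5).
So we need the smallest k with (3^k - 3)/2 ≥ 63.
k = 4: (3^4 - 3)/2 = 39 < 63 ✗
k = 5: (3^5 - 3)/2 = 120 ≥ 63 ✓

5


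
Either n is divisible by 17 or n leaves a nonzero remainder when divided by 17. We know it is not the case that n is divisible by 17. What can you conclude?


Disjunctive syllogism: P ∨ Q, ¬P ⊢ Q
Disjunction: n is divisible by 17 ∨ n leaves a nonzero remainder when divided by 17
We know it is not the case that n is divisible by 17.
By disjunctive syllogism, the other disjunct must be true.

n leaves a nonzero remainder when divided by 17


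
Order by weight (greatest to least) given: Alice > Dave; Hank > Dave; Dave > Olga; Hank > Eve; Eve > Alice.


Constraints: Alice > Dave; Hank > Dave; Dave > Olga; Hank > Eve; Eve > Alice
Method: at each step, the next-highest is the one remaining person who never appears on the smaller side of a constraint between remaining people.
  Step 1: remaining {Eve, Alice, Hank, Dave, Olga}; on the smaller side: {Eve, Alice, Dave, Olga} → Hank is next (Hank > Dave; Hank > Eve).
  Step 2: remaining {Eve, Alice, Dave, Olga}; on the smaller side: {Alice, Dave, Olga} → Eve is next (Eve > Alice).
  Step 3: remaining {Alice, Dave, Olga}; on the smaller side: {Dave, Olga} → Alice is next (Alice > Dave).
  Step 4: remaining {Dave, Olga}; on the smaller side: {Olga} → Dave is next (Dave > Olga).
  Step 5: only Olga remains → lowest.
Final ranking (highest to lowest):

Hank > Eve > Alice > Dave > Olga


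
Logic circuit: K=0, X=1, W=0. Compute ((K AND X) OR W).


K AND X = 0&1 = 0
0 OR 0 = 0

0


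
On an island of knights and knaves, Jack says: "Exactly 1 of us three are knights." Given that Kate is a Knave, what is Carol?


Jack claims exactly 1 knights among Jack, Kate, Carol.
Given: Kate is a Knave.

Case 1: Jack is a Knight (tells truth)
  Then exactly 1 of the three are knights.
  Counting Jack, Kate: 1 knight(s) so far. Need 0 more → Carol = Knave.
Case 2: Jack is a Knave (lies)
  Then the count is NOT 1.
  If Carol = Knight, count = 1 = 1 → claim would be true, contradicts lie.
  If Carol = Knave, count = 0 ≠ 1 → lie confirmed ✓

Carol is a Knave.

Knave


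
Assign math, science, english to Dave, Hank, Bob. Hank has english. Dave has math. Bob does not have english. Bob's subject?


From clues:
  Hank → english
  Dave → math
By elimination, Bob gets the remaining.

science


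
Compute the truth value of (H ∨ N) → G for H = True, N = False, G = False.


H = True, N = False, G = False
Step 1: H ∨ N = True OR False = True
Step 2: (True) → G: false only when antecedent=True and G=False.
Result: False

False


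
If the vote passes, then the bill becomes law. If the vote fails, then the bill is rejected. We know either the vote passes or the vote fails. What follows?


Constructive dilemma: (P → Q) ∧ (R → S), P ∨ R ⊢ Q ∨ S
Premise 1: the vote passes → the bill becomes law
Premise 2: the vote fails → the bill is rejected
Premise 3: the vote passes ∨ the vote fails
Case 1: Assuming the vote passes, then by Premise 1, the bill becomes law.
Case 2: Assuming the vote fails, then by Premise 2, the bill is rejected.
Since one of the vote passes or the vote fails must hold, we get the bill becomes law or the bill is rejected.

The bill becomes law or the bill is rejected.


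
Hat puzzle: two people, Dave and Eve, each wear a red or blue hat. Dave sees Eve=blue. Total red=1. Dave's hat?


Total red = 1, Eve = blue
Red accounted for: 0
Remaining for Dave: 1
Dave's hat is red.

red


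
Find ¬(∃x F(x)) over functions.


Original: ∃x F(x)
Rule: ¬∀→∃, ¬∃→∀, negate predicate.
Negation: ∀x ¬F(x)

∀x ¬F(x)


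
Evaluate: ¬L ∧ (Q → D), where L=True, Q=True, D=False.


L = True, Q = True, D = False
Expression: ¬L ∧ (Q → D)
Step 1: ¬L = NOT True = False
Step 2: Q → D = True → False (false only if Q=True, D=False) = False
Step 3: (False) ∧ (False) = False AND False = False

False


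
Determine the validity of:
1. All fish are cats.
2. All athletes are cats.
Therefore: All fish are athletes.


Premise 1: All fish are cats.
Premise 2: All athletes are cats.
Conclusion: All fish are athletes.
Fallacy: undistributed middle. cats is predicate in both.
Counterexample: fish and athletes could be disjoint subsets of cats.

Invalid


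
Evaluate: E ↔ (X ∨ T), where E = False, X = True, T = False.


E = False, X = True, T = False
Step 1: X ∨ T = True OR False = True
Step 2: E ↔ (True): true when both sides have same truth value.
Result: False ↔ True = False

False


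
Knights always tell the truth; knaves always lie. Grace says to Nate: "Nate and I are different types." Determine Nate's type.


Grace says: "Nate and I are different types."
Case 1: Grace is a Knight (truth-teller)
  Statement is true → they ARE different → Nate is a Knave
Case 2: Grace is a Knave (liar)
  Statement is false → they are NOT different → Nate is a Knave
In both cases, Nate is a Knave.

Knave


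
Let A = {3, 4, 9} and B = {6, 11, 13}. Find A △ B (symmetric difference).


A = {3, 4, 9}
B = {6, 11, 13}
Operation: symmetric difference
In A only: [3, 4, 9], in B only: [6, 11, 13]

{3, 4, 6, 9, 11, 13}


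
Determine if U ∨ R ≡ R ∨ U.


Expression 1: U ∨ R
Expression 2: R ∨ U
Truth table (U R | Expr1 Expr2):
  T T |   T     T
  T F |   T     T
  F T |   T     T
  F F |   F     F
All 4 rows agree, so the expressions are logically equivalent.

Yes


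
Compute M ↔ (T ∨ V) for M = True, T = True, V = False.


M = True, T = True, V = False
Step 1: T ∨ V = True OR False = True
Step 2: M ↔ (True): true when both sides have same truth value.
Result: True ↔ True = True

True


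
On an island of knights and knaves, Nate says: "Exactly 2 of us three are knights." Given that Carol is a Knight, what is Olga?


Nate claims exactly 2 knights among Nate, Carol, Olga.
Given: Carol is a Knight.

Case 1: Nate is a Knight (tells truth)
  Then exactly 2 of the three are knights.
  Counting Nate, Carol: 2 knight(s) so far. Need 0 more → Olga = Knave.
Case 2: Nate is a Knave (lies)
  Then the count is NOT 2.
  If Olga = Knight, count = 2 = 2 → claim would be true, contradicts lie.
  If Olga = Knave, count = 1 ≠ 2 → lie confirmed ✓

Olga is a Knave.

Knave


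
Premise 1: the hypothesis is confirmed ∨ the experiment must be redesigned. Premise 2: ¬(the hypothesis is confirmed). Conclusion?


Disjunctive syllogism: P ∨ Q, ¬P ⊢ Q
Disjunction: the hypothesis is confirmed ∨ the experiment must be redesigned
We know it is not the case that the hypothesis is confirmed.
By disjunctive syllogism, the other disjunct must be true.

The experiment must be redesigned


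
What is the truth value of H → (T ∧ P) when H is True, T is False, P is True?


H = True, T = False, P = True
Step 1: T ∧ P = False AND True = False
Step 2: H → (False): false only when H=True and consequent=False.
Result: False

False


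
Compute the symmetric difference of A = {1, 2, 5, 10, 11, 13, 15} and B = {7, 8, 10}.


A = {1, 2, 5, 10, 11, 13, 15}
B = {7, 8, 10}
Operation: symmetric difference
In A only: [1, 2, 5, 11, 13, 15], in B only: [7, 8]

{1, 2, 5, 7, 8, 11, 13, 15}


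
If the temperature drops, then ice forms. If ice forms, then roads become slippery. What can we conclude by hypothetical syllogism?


Hypothetical syllogism: P → Q, Q → R ⊢ P → R
Premise 1: the temperature drops → ice forms
Premise 2: ice forms → roads become slippery
Chain the implications: the middle term (ice forms) links the two.
Conclusion: If the temperature drops, then roads become slippery.

If the temperature drops, then roads become slippery.


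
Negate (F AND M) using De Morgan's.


De Morgan's law: ¬(P ∧ Q) ≡ ¬P ∨ ¬Q
¬(F ∧ M) = ¬F ∨ ¬M

¬F ∨ ¬M


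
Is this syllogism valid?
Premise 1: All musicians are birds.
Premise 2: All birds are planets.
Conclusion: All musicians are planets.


Premise 1: All musicians are birds.
Premise 2: All birds are planets.
Conclusion: All musicians are planets.
Barbara syllogism (AAA-1): All A are B, All B are C → All A are C.
Middle term (birds) distributed in premise 2.

Valid


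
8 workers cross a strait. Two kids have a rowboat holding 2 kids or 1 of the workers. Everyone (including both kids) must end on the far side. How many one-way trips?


Per crossing of one of the workers: kids→, one←, one of the workers→, one← = 4 trips
8 × 4 = 32, + 1 final kids→ = 33
Minimum trips = 33

33


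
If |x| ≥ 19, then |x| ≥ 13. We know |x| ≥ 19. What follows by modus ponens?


Modus ponens: P → Q, P ⊢ Q
P: |x| ≥ 19
Q: |x| ≥ 13
We have P → Q and P is true.
By modus ponens, Q must be true.

|x| ≥ 13


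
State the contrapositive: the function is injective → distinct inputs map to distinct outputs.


Original: If the function is injective, then distinct inputs map to distinct outputs
Contrapositive: If ¬Q, then ¬P
Negate Q: not (distinct inputs map to distinct outputs)
Negate P: not (the function is injective)

If not (distinct inputs map to distinct outputs), then not (the function is injective).


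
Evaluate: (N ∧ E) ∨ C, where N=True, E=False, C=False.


N = True, E = False, C = False
Expression: (N ∧ E) ∨ C
Step 1: N ∧ E = True AND False = False
Step 2: (False) ∨ C = False OR False = False

False


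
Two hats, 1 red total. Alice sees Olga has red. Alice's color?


Total red = 1, Olga = red
Red accounted for: 1
Remaining for Alice: 0
Alice's hat is blue.

blue


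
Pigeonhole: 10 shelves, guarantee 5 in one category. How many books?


Pigeonhole: to guarantee k in one of n categories, need (k-1)×n + 1.
k = 5, n = 10
Minimum = (5-1) × 10 + 1 = 4 × 10 + 1

41


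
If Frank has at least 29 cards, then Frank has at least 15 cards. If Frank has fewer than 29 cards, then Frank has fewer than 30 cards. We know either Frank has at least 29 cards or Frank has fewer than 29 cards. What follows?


Constructive dilemma: (P → Q) ∧ (R → S), P ∨ R ⊢ Q ∨ S
Premise 1: Frank has at least 29 cards → Frank has at least 15 cards
Premise 2: Frank has fewer than 29 cards → Frank has fewer than 30 cards
Premise 3: Frank has at least 29 cards ∨ Frank has fewer than 29 cards
Case 1: Assuming Frank has at least 29 cards, then by Premise 1, Frank has at least 15 cards.
Case 2: Assuming Frank has fewer than 29 cards, then by Premise 2, Frank has fewer than 30 cards.
Since one of Frank has at least 29 cards or Frank has fewer than 29 cards must hold, we get Frank has at least 15 cards or Frank has fewer than 30 cards.

Frank has at least 15 cards or Frank has fewer than 30 cards.


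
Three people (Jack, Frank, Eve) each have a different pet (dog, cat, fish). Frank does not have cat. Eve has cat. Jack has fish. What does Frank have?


From clues:
  Eve → cat
  Jack → fish
By elimination, Frank gets the remaining.

dog


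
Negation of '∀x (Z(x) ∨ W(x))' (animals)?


Original: ∀x (Z(x) ∨ W(x))
Rule: ¬∀→∃, ¬∃→∀, negate predicate.
Negation: ∃x (¬Z(x) ∧ ¬W(x))

∃x (¬Z(x) ∧ ¬W(x))


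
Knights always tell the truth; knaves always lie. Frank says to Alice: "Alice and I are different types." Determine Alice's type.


Frank says: "Alice and I are different types."
Case 1: Frank is a Knight (truth-teller)
  Statement is true → they ARE different → Alice is a Knave
Case 2: Frank is a Knave (liar)
  Statement is false → they are NOT different → Alice is a Knave
In both cases, Alice is a Knave.

Knave


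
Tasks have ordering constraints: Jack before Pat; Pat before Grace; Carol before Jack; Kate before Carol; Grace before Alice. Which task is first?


Constraints: Jack before Pat; Pat before Grace; Carol before Jack; Kate before Carol; Grace before Alice
The first task can have nothing scheduled before it, so it must never appear on the right of a 'before'.
Tasks appearing after some 'before': Pat, Grace, Jack, Carol, Alice.
The only task not in that list is Kate → it is first.

Kate


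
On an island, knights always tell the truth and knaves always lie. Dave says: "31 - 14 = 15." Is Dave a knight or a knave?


Statement: "31 - 14 = 15."
Actual: 31 - 14 = 17
Claimed: 15
Statement is FALSE → Dave lies → Knave

Knave


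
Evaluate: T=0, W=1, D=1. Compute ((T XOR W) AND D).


T XOR W = 0^1 = 1
1 AND 1 = 1

1


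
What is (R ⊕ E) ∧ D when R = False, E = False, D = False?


R = False, E = False, D = False
Step 1: R ⊕ E = False XOR False = False
Step 2: False ∧ D = False AND False = False
XOR true when exactly one of R,E is true; then AND with D.

False


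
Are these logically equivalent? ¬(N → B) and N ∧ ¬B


Expression 1: ¬(N → B)
Expression 2: N ∧ ¬B
Truth table (N B | Expr1 Expr2):
  T T |   F     F
  T F |   T     T
  F T |   F     F
  F F |   F     F
All 4 rows agree, so the expressions are logically equivalent.

Yes


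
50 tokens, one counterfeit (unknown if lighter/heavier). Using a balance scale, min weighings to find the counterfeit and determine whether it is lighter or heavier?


Let n = 50. 100 possibilities (n tokens × lighter/heavier); each weighing has 3 outcomes.
Bound for k weighings: say the first weighing puts j tokens on each pan. If it tips, the 2j weighed tokens remain suspects (each with a known direction) and k-1 weighings give 3^(k-1) outcomes; 3^(k-1) is odd, so 2j ≤ 3^(k-1) - 1. If it balances, the n - 2j unweighed tokens remain with direction unknown: 2(n - 2j) ≤ 3^(k-1) - 1 by the same parity argument. Adding, n ≤ (3^(k-1) - 1) + (3^(k-1) - 1)/2 = (3^k - 3)/2, and the classical three-group strategy achieves this (3 tokens in 2 weighings, 12 in 3, 39 in 4, 120 in 5).
So we need the smallest k with (3^k - 3)/2 ≥ 50.
k = 4: (3^4 - 3)/2 = 39 < 50 ✗
k = 5: (3^5 - 3)/2 = 120 ≥ 50 ✓

5


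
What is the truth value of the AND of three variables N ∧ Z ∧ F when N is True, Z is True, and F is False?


N = True, Z = True, F = False
Step 1: N ∧ Z = True AND True = True
Step 2: (True) ∧ F = (True) AND False = False
AND is true only when ALL operands are true.

False


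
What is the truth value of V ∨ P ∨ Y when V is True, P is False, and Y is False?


V = True, P = False, Y = False
Step 1: V ∨ P = True OR False = True
Step 2: True ∨ Y = True OR False = True
OR is true when at least one operand is true.

True


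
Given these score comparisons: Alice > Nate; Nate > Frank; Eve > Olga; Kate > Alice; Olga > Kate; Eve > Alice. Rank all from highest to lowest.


Constraints: Alice > Nate; Nate > Frank; Eve > Olga; Kate > Alice; Olga > Kate; Eve > Alice
Method: at each step, the next-highest is the one remaining person who never appears on the smaller side of a constraint between remaining people.
  Step 1: remaining {Frank, Kate, Olga, Eve, Nate, Alice}; on the smaller side: {Frank, Kate, Olga, Nate, Alice} → Eve is next (Eve > Olga; Eve > Alice).
  Step 2: remaining {Frank, Kate, Olga, Nate, Alice}; on the smaller side: {Frank, Kate, Nate, Alice} → Olga is next (Olga > Kate).
  Step 3: remaining {Frank, Kate, Nate, Alice}; on the smaller side: {Frank, Nate, Alice} → Kate is next (Kate > Alice).
  Step 4: remaining {Frank, Nate, Alice}; on the smaller side: {Frank, Nate} → Alice is next (Alice > Nate).
  Step 5: remaining {Frank, Nate}; on the smaller side: {Frank} → Nate is next (Nate > Frank).
  Step 6: only Frank remains → lowest.
Final ranking (highest to lowest):

Eve > Olga > Kate > Alice > Nate > Frank


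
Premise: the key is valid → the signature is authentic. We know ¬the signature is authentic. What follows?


Modus tollens: P → Q, ¬Q ⊢ ¬P
P: the key is valid
Q: the signature is authentic
We have P → Q and Q is false.
By modus tollens, P must be false.

It is not the case that the key is valid


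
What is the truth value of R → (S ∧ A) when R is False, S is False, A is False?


R = False, S = False, A = False
Step 1: S ∧ A = False AND False = False
Step 2: R → (False): false only when R=True and consequent=False.
Result: True

True


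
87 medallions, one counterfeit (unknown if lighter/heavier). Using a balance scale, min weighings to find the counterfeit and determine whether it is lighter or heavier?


Let n = 87. 174 possibilities (n medallions × lighter/heavier); each weighing has 3 outcomes.
Bound for k weighings: say the first weighing puts j medallions on each pan. If it tips, the 2j weighed medallions remain suspects (each with a known direction) and k-1 weighings give 3^(k-1) outcomes; 3^(k-1) is odd, so 2j ≤ 3^(k-1) - 1. If it balances, the n - 2j unweighed medallions remain with direction unknown: 2(n - 2j) ≤ 3^(k-1) - 1 by the same parity argument. Adding, n ≤ (3^(k-1) - 1) + (3^(k-1) - 1)/2 = (3^k - 3)/2, and the classical three-group strategy achieves this (3 medallions in 2 weighings, 12 in 3, 39 in 4, 120 in 5).
So we need the smallest k with (3^k - 3)/2 ≥ 87.
k = 4: (3^4 - 3)/2 = 39 < 87 ✗
k = 5: (3^5 - 3)/2 = 120 ≥ 87 ✓

5


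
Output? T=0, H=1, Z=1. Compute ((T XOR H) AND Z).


T XOR H = 0^1 = 1
1 AND 1 = 1

1


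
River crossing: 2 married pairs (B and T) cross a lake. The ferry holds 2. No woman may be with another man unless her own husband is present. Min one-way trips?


Label couples B and T.
1. WB+WT → (far: WB,WT; near: HB,HT)
2. WB ←   (far: WT; near: HB,HT,WB)
3. HB+HT → (far: HB,HT,WT; near: WB)
4. HB ←   (far: HT,WT; near: HB,WB)  — HB returns, since WB is alone on near bank
5. HB+WB → (far: all four; near: empty)
Every state respects the constraint.
Minimum trips = 5

5


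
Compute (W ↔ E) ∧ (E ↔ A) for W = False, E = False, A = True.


W = False, E = False, A = True
Step 1: W ↔ E is true when W and E have the same value. Result: True
Step 2: E ↔ A is true when E and A have the same value. Result: False
Step 3: True ∧ False = False

False


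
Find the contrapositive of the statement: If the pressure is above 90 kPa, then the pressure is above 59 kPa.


Original: If the pressure is above 90 kPa, then the pressure is above 59 kPa
Contrapositive: If ¬Q, then ¬P
Negate Q: not (the pressure is above 59 kPa)
Negate P: not (the pressure is above 90 kPa)

If not (the pressure is above 59 kPa), then not (the pressure is above 90 kPa).


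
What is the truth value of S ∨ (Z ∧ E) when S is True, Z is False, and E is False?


S = True, Z = False, E = False
Step 1: Z ∧ E = False AND False = False
Step 2: S ∨ False = True OR False = True
AND evaluated first (higher precedence); then OR applied.

True


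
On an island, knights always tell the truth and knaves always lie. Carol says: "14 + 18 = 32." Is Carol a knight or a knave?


Statement: "14 + 18 = 32."
Actual: 14 + 18 = 32
Claimed: 32
Statement is TRUE → Carol tells the truth → Knight

Knight


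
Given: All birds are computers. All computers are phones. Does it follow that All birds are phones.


Premise 1: All birds are computers.
Premise 2: All computers are phones.
Conclusion: All birds are phones.
Barbara syllogism (AAA-1): All A are B, All B are C → All A are C.
Middle term (computers) distributed in premise 2.

Valid


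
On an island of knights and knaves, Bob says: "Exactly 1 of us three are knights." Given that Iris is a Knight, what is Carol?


Bob claims exactly 1 knights among Bob, Iris, Carol.
Given: Iris is a Knight.

Case 1: Bob is a Knight (tells truth)
  Then exactly 1 of the three are knights.
  Counting Bob, Iris: 2 knight(s) so far. Need -1 more → impossible.
Case 2: Bob is a Knave (lies)
  Then the count is NOT 1.
  If Carol = Knave, count = 1 = 1 → claim would be true, contradicts lie.
  If Carol = Knight, count = 2 ≠ 1 → lie confirmed ✓

Carol is a Knight.

Knight


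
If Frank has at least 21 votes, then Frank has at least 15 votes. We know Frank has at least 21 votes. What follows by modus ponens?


Modus ponens: P → Q, P ⊢ Q
P: Frank has at least 21 votes
Q: Frank has at least 15 votes
We have P → Q and P is true.
By modus ponens, Q must be true.

Frank has at least 15 votes


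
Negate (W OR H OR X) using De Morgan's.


De Morgan's law: ¬(P ∨ Q ∨ R) ≡ ¬P ∧ ¬Q ∧ ¬R
¬(W ∨ H ∨ X) = ¬W ∧ ¬H ∧ ¬X

¬W ∧ ¬H ∧ ¬X


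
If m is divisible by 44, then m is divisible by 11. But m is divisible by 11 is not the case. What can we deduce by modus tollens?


Modus tollens: P → Q, ¬Q ⊢ ¬P
P: m is divisible by 44
Q: m is divisible by 11
We have P → Q and Q is false.
By modus tollens, P must be false.

It is not the case that m is divisible by 44


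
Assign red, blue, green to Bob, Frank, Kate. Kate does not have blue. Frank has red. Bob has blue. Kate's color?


From clues:
  Frank → red
  Bob → blue
By elimination, Kate gets the remaining.

green


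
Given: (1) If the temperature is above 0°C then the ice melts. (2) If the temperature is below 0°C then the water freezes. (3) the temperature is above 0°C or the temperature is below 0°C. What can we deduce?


Constructive dilemma: (P → Q) ∧ (R → S), P ∨ R ⊢ Q ∨ S
Premise 1: the temperature is above 0°C → the ice melts
Premise 2: the temperature is below 0°C → the water freezes
Premise 3: the temperature is above 0°C ∨ the temperature is below 0°C
Case 1: Assuming the temperature is above 0°C, then by Premise 1, the ice melts.
Case 2: Assuming the temperature is below 0°C, then by Premise 2, the water freezes.
Since one of the temperature is above 0°C or the temperature is below 0°C must hold, we get the ice melts or the water freezes.

The ice melts or the water freezes.


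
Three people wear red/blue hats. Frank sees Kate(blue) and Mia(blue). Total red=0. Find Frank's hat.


Total red = 0, seen red = 0
Own red = 0 - 0 = 0
Frank's hat is blue.

blue


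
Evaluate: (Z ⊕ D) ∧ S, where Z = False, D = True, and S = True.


Z = False, D = True, S = True
Step 1: Z ⊕ D = False XOR True = True
Step 2: True ∧ S = True AND True = True
XOR true when exactly one of Z,D is true; then AND with S.

True


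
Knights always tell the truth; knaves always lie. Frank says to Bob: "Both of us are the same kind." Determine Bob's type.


Frank says: "Both of us are the same kind."
Case 1: Frank is a Knight (truth-teller)
  Statement is true → they ARE the same → Bob is also a Knight
Case 2: Frank is a Knave (liar)
  Statement is false → they are NOT the same → Bob is a Knight
In both cases, Bob is a Knight.

Knight


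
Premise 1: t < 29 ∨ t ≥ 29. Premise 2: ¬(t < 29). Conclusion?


Disjunctive syllogism: P ∨ Q, ¬P ⊢ Q
Disjunction: t < 29 ∨ t ≥ 29
We know it is not the case that t < 29.
By disjunctive syllogism, the other disjunct must be true.

t ≥ 29


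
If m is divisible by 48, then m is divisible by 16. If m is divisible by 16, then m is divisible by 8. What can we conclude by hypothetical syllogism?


Hypothetical syllogism: P → Q, Q → R ⊢ P → R
Premise 1: m is divisible by 48 → m is divisible by 16
Premise 2: m is divisible by 16 → m is divisible by 8
Chain the implications: the middle term (m is divisible by 16) links the two.
Conclusion: If m is divisible by 48, then m is divisible by 8.

If m is divisible by 48, then m is divisible by 8.


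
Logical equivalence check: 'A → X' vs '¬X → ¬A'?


Expression 1: A → X
Expression 2: ¬X → ¬A
Truth table (A X | Expr1 Expr2):
  T T |   T     T
  T F |   F     F
  F T |   T     T
  F F |   T     T
All 4 rows agree, so the expressions are logically equivalent.

Yes


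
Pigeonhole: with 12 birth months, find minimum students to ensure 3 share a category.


Pigeonhole: to guarantee k in one of n categories, need (k-1)×n + 1.
k = 3, n = 12
Minimum = (3-1) × 12 + 1 = 2 × 12 + 1

25


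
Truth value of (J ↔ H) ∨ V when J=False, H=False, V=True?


J = False, H = False, V = True
Expression: (J ↔ H) ∨ V
Step 1: J ↔ H = (False iff False) (true when values match) = True
Step 2: (True) ∨ V = True OR True = True

True
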